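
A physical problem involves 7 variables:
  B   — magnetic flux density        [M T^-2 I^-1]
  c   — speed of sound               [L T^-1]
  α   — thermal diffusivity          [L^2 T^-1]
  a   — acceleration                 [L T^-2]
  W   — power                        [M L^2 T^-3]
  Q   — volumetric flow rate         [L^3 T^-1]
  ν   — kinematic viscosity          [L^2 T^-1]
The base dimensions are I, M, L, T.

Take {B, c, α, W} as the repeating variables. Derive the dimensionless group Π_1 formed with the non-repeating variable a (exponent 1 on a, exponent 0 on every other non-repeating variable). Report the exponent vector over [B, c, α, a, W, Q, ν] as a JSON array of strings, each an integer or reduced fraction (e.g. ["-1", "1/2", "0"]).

Exponent matrix [I,M,L,T] × [B,c,α,a,W,Q,ν]:
  I: [-1  0  0  0  0  0  0]
  M: [ 1  0  0  0  1  0  0]
  L: [ 0  1  2  1  2  3  2]
  T: [-2 -1 -1 -2 -3 -1 -1]
RREF → pivots at {B,c,α,W} ⇒ r = 4
Repeat: B,c,α,W; free: a,Q,ν
RREF:
  r0: [   1    0    0    0    0    0    0]
  r1: [   0    1    0    3    0   -1    0]
  r2: [   0    0    1   -1    0    2    1]
  r3: [   0    0    0    0    1    0    0]
Fix exponent of a at 1, Q at 0, ν at 0; solve each RREF row for its pivot's exponent:
  r0: exp(B) + (0)·1 = 0 ⇒ exp(B) = 0
  r1: exp(c) + (3)·1 = 0 ⇒ exp(c) = -3
  r2: exp(α) + (-1)·1 = 0 ⇒ exp(α) = 1
  r3: exp(W) + (0)·1 = 0 ⇒ exp(W) = 0
Π_1 = c^-3 · α · a

["0", "-3", "1", "1", "0", "0", "0"]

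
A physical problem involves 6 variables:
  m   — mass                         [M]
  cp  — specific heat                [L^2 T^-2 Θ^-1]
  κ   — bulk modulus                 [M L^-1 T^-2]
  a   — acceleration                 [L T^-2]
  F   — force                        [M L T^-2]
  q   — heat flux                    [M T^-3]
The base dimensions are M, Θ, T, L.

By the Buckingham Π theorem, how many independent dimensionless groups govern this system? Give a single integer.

Exponent matrix [M,Θ,T,L] × [m,cp,κ,a,F,q]:
  M: [ 1  0  1  0  1  1]
  Θ: [ 0 -1  0  0  0  0]
  T: [ 0 -2 -2 -2 -2 -3]
  L: [ 0  2 -1  1  1  0]
Row reduction gives pivot columns m,cp,κ,a; rank = 4
Π count = n − r = 6 − 4 = 2

2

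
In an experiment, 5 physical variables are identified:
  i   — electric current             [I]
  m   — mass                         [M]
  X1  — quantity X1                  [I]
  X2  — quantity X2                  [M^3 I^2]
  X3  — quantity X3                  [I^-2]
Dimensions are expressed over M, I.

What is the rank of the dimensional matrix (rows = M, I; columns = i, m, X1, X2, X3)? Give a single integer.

Dimensional matrix (M×I by i×m×X1×X2×X3):
  M: [ 0  1  0  3  0]
  I: [ 1  0  1  2 -2]
Echelon form has 2 nonzero rows (pivots: i,m)

2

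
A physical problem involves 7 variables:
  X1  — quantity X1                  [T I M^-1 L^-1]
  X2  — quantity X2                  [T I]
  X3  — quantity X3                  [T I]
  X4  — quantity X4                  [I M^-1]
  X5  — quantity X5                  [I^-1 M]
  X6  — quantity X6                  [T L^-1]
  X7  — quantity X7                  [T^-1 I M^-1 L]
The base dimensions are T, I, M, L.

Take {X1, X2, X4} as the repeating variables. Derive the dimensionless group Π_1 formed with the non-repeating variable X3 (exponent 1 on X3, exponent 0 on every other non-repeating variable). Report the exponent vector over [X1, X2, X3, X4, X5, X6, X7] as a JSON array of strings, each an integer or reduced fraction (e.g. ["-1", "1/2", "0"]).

["0", "-1", "1", "0", "0", "0", "0"]

Write exponents as rows T,I,M,L / cols X1,X2,X3,X4,X5,X6,X7:
  T: [ 1  1  1  0  0  1 -1]
  I: [ 1  1  1  1 -1  0  1]
  M: [-1  0  0 -1  1  0 -1]
  L: [-1  0  0  0  0 -1  1]
RREF → pivots at {X1,X2,X4} ⇒ r = 3
Pivot set = {X1,X2,X4}, free = {X3,X5,X6,X7}
RREF:
  r0: [   1    0    0    0    0    1   -1]
  r1: [   0    1    1    0    0    0    0]
  r2: [   0    0    0    1   -1   -1    2]
  r3: [   0    0    0    0    0    0    0]
Fix exponent of X3 at 1, X5 at 0, X6 at 0, X7 at 0; solve each RREF row for its pivot's exponent:
  r0: exp(X1) + (0)·1 = 0 ⇒ exp(X1) = 0
  r1: exp(X2) + (1)·1 = 0 ⇒ exp(X2) = -1
  r2: exp(X4) + (0)·1 = 0 ⇒ exp(X4) = 0
Π_1 = X2^-1 · X3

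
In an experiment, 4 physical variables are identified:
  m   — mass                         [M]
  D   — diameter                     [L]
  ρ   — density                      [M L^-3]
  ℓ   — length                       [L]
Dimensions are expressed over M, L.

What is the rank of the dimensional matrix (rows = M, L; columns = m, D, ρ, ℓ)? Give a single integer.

Dimensional matrix (M×L by m×D×ρ×ℓ):
  M: [ 1  0  1  0]
  L: [ 0  1 -3  1]
RREF → pivots at {m,D} ⇒ r = 2

2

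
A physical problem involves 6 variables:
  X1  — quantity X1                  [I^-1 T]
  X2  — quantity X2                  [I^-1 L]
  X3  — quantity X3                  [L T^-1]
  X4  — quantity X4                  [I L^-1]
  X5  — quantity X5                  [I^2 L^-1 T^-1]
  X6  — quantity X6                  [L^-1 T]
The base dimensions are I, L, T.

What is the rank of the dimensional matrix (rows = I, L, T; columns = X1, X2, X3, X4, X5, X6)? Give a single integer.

2

Exponent matrix [I,L,T] × [X1,X2,X3,X4,X5,X6]:
  I: [-1 -1  0  1  2  0]
  L: [ 0  1  1 -1 -1 -1]
  T: [ 1  0 -1  0 -1  1]
RREF → pivots at {X1,X2} ⇒ r = 2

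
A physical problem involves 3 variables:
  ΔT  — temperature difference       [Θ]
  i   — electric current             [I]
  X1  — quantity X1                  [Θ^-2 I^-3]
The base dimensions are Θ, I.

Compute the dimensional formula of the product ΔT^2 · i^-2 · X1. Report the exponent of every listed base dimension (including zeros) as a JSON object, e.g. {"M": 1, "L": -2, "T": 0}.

Exponent matrix [Θ,I] × [ΔT,i,X1]:
  Θ: [ 1  0 -2]
  I: [ 0  1 -3]
  [Θ]: (2)·1+(-2)·0+(1)·-2 = 0
  [I]: (2)·0+(-2)·1+(1)·-3 = -5
⇒ I^-5

{"Θ": 0, "I": -5}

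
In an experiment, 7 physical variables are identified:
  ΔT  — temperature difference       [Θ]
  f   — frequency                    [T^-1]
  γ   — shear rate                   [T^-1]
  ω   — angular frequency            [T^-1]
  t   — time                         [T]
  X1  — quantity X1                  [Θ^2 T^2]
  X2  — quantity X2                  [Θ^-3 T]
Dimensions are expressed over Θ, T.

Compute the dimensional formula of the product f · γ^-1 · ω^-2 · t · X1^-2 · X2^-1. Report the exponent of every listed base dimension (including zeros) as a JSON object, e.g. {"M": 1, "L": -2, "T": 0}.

Exponent matrix [Θ,T] × [ΔT,f,γ,ω,t,X1,X2]:
  Θ: [ 1  0  0  0  0  2 -3]
  T: [ 0 -1 -1 -1  1  2  1]
  [Θ]: (1)·0+(-1)·0+(-2)·0+(1)·0+(-2)·2+(-1)·-3 = -1
  [T]: (1)·-1+(-1)·-1+(-2)·-1+(1)·1+(-2)·2+(-1)·1 = -2
⇒ Θ^-1 T^-2

{"Θ": -1, "T": -2}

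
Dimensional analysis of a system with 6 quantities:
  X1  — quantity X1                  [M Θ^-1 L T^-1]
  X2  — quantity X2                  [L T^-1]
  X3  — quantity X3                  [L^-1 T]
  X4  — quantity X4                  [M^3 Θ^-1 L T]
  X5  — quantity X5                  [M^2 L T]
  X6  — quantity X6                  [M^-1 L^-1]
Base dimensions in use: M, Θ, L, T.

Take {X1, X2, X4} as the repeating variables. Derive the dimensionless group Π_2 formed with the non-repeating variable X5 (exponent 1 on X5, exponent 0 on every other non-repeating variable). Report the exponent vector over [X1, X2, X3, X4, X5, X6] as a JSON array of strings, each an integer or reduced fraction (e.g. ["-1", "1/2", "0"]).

Write exponents as rows M,Θ,L,T / cols X1,X2,X3,X4,X5,X6:
  M: [ 1  0  0  3  2 -1]
  Θ: [-1  0  0 -1  0  0]
  L: [ 1  1 -1  1  1 -1]
  T: [-1 -1  1  1  1  0]
Row reduction gives pivot columns X1,X2,X4; rank = 3
Pivot set = {X1,X2,X4}, free = {X3,X5,X6}
RREF:
  r0: [   1    0    0    0   -1  1/2]
  r1: [   0    1   -1    0    1   -1]
  r2: [   0    0    0    1    1 -1/2]
  r3: [   0    0    0    0    0    0]
Fix exponent of X5 at 1, X3 at 0, X6 at 0; solve each RREF row for its pivot's exponent:
  r0: exp(X1) + (-1)·1 = 0 ⇒ exp(X1) = 1
  r1: exp(X2) + (1)·1 = 0 ⇒ exp(X2) = -1
  r2: exp(X4) + (1)·1 = 0 ⇒ exp(X4) = -1
Π_2 = X1 · X2^-1 · X4^-1 · X5

["1", "-1", "0", "-1", "1", "0"]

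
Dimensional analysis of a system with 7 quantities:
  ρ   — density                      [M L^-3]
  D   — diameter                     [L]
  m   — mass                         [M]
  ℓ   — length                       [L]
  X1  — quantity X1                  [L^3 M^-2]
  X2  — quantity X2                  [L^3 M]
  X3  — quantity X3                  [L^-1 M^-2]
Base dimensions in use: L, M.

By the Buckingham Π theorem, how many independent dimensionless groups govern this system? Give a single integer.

5

Dimensional matrix (L×M by ρ×D×m×ℓ×X1×X2×X3):
  L: [-3  1  0  1  3  3 -1]
  M: [ 1  0  1  0 -2  1 -2]
Row reduction gives pivot columns ρ,D; rank = 2
Π count = n − r = 7 − 2 = 5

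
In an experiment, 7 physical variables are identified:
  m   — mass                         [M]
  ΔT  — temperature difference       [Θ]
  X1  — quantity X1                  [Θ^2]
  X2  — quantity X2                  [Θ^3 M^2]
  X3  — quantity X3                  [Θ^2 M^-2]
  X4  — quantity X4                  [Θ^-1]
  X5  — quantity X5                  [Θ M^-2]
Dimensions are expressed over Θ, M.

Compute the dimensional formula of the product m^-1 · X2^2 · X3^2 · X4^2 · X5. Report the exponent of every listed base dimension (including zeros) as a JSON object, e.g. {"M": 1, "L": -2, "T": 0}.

Dimensional matrix (Θ×M by m×ΔT×X1×X2×X3×X4×X5):
  Θ: [ 0  1  2  3  2 -1  1]
  M: [ 1  0  0  2 -2  0 -2]
  [Θ]: (-1)·0+(2)·3+(2)·2+(2)·-1+(1)·1 = 9
  [M]: (-1)·1+(2)·2+(2)·-2+(2)·0+(1)·-2 = -3
⇒ Θ^9 M^-3

{"Θ": 9, "M": -3}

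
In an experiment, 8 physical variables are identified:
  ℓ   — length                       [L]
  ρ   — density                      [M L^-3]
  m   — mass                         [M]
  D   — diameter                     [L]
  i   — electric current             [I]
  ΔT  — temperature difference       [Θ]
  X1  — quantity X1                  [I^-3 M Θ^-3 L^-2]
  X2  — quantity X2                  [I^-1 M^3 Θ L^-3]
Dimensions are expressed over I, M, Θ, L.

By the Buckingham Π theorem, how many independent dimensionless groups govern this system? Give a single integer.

4

Dimensional matrix (I×M×Θ×L by ℓ×ρ×m×D×i×ΔT×X1×X2):
  I: [ 0  0  0  0  1  0 -3 -1]
  M: [ 0  1  1  0  0  0  1  3]
  Θ: [ 0  0  0  0  0  1 -3  1]
  L: [ 1 -3  0  1  0  0 -2 -3]
RREF → pivots at {ℓ,ρ,i,ΔT} ⇒ r = 4
Π count = n − r = 8 − 4 = 4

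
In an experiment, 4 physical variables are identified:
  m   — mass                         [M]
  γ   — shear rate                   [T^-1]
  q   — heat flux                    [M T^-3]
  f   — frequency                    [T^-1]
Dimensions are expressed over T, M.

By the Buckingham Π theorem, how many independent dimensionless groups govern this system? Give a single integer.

2

Exponent matrix [T,M] × [m,γ,q,f]:
  T: [ 0 -1 -3 -1]
  M: [ 1  0  1  0]
Row reduction gives pivot columns m,γ; rank = 2
Π count = n − r = 4 − 2 = 2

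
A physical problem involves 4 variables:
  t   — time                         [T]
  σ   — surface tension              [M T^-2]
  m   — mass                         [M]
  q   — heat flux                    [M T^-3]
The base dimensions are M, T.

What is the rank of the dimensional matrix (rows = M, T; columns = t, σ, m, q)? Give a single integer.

Dimensional matrix (M×T by t×σ×m×q):
  M: [ 0  1  1  1]
  T: [ 1 -2  0 -3]
Echelon form has 2 nonzero rows (pivots: t,σ)

2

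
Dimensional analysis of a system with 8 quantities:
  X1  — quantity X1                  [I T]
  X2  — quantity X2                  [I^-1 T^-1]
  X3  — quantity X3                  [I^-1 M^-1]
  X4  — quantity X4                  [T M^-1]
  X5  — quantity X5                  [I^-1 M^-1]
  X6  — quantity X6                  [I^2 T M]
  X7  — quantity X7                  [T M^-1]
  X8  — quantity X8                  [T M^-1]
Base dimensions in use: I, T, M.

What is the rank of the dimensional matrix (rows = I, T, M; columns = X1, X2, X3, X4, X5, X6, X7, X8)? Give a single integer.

Write exponents as rows I,T,M / cols X1,X2,X3,X4,X5,X6,X7,X8:
  I: [ 1 -1 -1  0 -1  2  0  0]
  T: [ 1 -1  0  1  0  1  1  1]
  M: [ 0  0 -1 -1 -1  1 -1 -1]
Echelon form has 2 nonzero rows (pivots: X1,X3)

2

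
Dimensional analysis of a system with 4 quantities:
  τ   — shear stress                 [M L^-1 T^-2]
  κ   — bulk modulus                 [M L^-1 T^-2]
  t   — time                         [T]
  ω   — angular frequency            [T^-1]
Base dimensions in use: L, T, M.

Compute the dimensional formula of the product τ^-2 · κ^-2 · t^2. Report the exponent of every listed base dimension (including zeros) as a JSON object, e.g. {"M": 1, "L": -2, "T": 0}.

Dimensional matrix (L×T×M by τ×κ×t×ω):
  L: [-1 -1  0  0]
  T: [-2 -2  1 -1]
  M: [ 1  1  0  0]
  [L]: (-2)·-1+(-2)·-1+(2)·0 = 4
  [T]: (-2)·-2+(-2)·-2+(2)·1 = 10
  [M]: (-2)·1+(-2)·1+(2)·0 = -4
⇒ L^4 T^10 M^-4

{"L": 4, "T": 10, "M": -4}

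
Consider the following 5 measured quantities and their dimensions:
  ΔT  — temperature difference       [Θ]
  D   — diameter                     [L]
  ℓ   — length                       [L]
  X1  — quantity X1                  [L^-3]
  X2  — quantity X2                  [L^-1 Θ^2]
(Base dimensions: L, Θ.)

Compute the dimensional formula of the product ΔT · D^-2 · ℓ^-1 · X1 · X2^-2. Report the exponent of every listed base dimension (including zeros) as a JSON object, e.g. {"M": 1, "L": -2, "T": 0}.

Write exponents as rows L,Θ / cols ΔT,D,ℓ,X1,X2:
  L: [ 0  1  1 -3 -1]
  Θ: [ 1  0  0  0  2]
  [L]: (1)·0+(-2)·1+(-1)·1+(1)·-3+(-2)·-1 = -4
  [Θ]: (1)·1+(-2)·0+(-1)·0+(1)·0+(-2)·2 = -3
⇒ L^-4 Θ^-3

{"L": -4, "Θ": -3}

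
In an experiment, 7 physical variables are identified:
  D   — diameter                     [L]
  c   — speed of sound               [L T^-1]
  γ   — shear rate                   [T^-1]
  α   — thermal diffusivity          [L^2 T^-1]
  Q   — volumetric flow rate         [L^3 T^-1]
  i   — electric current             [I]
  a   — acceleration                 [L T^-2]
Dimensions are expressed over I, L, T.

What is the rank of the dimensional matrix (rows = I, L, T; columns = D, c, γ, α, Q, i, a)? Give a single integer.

3

Write exponents as rows I,L,T / cols D,c,γ,α,Q,i,a:
  I: [ 0  0  0  0  0  1  0]
  L: [ 1  1  0  2  3  0  1]
  T: [ 0 -1 -1 -1 -1  0 -2]
Row reduction gives pivot columns D,c,i; rank = 3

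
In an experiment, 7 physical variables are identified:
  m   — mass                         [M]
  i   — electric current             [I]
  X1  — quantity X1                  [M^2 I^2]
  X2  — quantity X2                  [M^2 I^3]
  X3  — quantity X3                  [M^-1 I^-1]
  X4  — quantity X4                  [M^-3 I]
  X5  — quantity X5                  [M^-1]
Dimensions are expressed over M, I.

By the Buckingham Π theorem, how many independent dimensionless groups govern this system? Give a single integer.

5

Exponent matrix [M,I] × [m,i,X1,X2,X3,X4,X5]:
  M: [ 1  0  2  2 -1 -3 -1]
  I: [ 0  1  2  3 -1  1  0]
RREF → pivots at {m,i} ⇒ r = 2
n=7, r=2 ⇒ 5 dimensionless groups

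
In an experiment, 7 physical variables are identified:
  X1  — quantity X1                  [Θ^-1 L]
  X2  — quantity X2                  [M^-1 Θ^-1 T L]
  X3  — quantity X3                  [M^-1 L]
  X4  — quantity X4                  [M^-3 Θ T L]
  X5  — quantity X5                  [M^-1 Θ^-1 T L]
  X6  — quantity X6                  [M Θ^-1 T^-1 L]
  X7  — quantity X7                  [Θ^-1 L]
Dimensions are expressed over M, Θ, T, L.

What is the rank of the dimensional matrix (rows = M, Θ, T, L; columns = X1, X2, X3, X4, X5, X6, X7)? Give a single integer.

3

Dimensional matrix (M×Θ×T×L by X1×X2×X3×X4×X5×X6×X7):
  M: [ 0 -1 -1 -3 -1  1  0]
  Θ: [-1 -1  0  1 -1 -1 -1]
  T: [ 0  1  0  1  1 -1  0]
  L: [ 1  1  1  1  1  1  1]
Echelon form has 3 nonzero rows (pivots: X1,X2,X3)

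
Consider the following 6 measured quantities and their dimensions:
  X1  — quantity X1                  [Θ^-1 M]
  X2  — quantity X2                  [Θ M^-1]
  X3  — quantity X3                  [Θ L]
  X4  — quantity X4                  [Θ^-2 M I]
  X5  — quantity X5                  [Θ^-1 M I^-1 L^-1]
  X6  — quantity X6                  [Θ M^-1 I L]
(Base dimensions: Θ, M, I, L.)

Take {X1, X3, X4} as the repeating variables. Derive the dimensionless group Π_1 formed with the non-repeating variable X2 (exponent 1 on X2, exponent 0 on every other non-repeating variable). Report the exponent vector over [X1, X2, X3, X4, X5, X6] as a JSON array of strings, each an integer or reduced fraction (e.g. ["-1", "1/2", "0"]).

["1", "1", "0", "0", "0", "0"]

Exponent matrix [Θ,M,I,L] × [X1,X2,X3,X4,X5,X6]:
  Θ: [-1  1  1 -2 -1  1]
  M: [ 1 -1  0  1  1 -1]
  I: [ 0  0  0  1 -1  1]
  L: [ 0  0  1  0 -1  1]
RREF → pivots at {X1,X3,X4} ⇒ r = 3
Pivot set = {X1,X3,X4}, free = {X2,X5,X6}
RREF:
  r0: [   1   -1    0    0    2   -2]
  r1: [   0    0    1    0   -1    1]
  r2: [   0    0    0    1   -1    1]
  r3: [   0    0    0    0    0    0]
Fix exponent of X2 at 1, X5 at 0, X6 at 0; solve each RREF row for its pivot's exponent:
  r0: exp(X1) + (-1)·1 = 0 ⇒ exp(X1) = 1
  r1: exp(X3) + (0)·1 = 0 ⇒ exp(X3) = 0
  r2: exp(X4) + (0)·1 = 0 ⇒ exp(X4) = 0
Π_1 = X1 · X2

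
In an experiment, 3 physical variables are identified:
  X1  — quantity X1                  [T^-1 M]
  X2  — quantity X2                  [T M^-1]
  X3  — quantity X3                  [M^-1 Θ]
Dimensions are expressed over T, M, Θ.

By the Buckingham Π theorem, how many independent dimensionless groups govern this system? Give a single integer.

1

Dimensional matrix (T×M×Θ by X1×X2×X3):
  T: [-1  1  0]
  M: [ 1 -1 -1]
  Θ: [ 0  0  1]
Echelon form has 2 nonzero rows (pivots: X1,X3)
Π count = n − r = 3 − 2 = 1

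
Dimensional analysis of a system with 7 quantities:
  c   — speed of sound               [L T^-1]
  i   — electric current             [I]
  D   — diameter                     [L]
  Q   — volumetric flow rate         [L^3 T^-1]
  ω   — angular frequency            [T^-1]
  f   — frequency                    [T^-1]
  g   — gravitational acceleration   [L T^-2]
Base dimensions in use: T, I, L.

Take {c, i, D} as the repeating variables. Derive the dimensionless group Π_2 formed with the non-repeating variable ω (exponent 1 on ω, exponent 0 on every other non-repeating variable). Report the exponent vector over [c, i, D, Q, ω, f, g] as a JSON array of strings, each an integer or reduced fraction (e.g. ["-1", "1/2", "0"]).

Write exponents as rows T,I,L / cols c,i,D,Q,ω,f,g:
  T: [-1  0  0 -1 -1 -1 -2]
  I: [ 0  1  0  0  0  0  0]
  L: [ 1  0  1  3  0  0  1]
Row reduction gives pivot columns c,i,D; rank = 3
Repeat: c,i,D; free: Q,ω,f,g
RREF:
  r0: [   1    0    0    1    1    1    2]
  r1: [   0    1    0    0    0    0    0]
  r2: [   0    0    1    2   -1   -1   -1]
Fix exponent of ω at 1, Q at 0, f at 0, g at 0; solve each RREF row for its pivot's exponent:
  r0: exp(c) + (1)·1 = 0 ⇒ exp(c) = -1
  r1: exp(i) + (0)·1 = 0 ⇒ exp(i) = 0
  r2: exp(D) + (-1)·1 = 0 ⇒ exp(D) = 1
Π_2 = c^-1 · D · ω

["-1", "0", "1", "0", "1", "0", "0"]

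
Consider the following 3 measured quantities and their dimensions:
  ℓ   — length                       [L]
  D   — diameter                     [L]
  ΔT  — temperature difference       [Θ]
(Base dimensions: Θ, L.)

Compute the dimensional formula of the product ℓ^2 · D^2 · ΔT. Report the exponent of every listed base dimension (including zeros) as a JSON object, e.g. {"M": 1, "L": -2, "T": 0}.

{"Θ": 1, "L": 4}

Dimensional matrix (Θ×L by ℓ×D×ΔT):
  Θ: [ 0  0  1]
  L: [ 1  1  0]
  [Θ]: (2)·0+(2)·0+(1)·1 = 1
  [L]: (2)·1+(2)·1+(1)·0 = 4
⇒ Θ L^4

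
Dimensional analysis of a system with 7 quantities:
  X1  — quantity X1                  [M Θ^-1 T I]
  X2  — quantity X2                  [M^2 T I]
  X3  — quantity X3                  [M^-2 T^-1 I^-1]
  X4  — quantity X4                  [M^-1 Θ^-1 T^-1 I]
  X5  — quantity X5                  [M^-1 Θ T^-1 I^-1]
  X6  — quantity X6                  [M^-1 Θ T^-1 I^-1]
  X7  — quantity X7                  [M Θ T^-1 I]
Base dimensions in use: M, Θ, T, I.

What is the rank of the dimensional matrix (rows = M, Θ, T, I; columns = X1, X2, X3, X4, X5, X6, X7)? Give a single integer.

3

Write exponents as rows M,Θ,T,I / cols X1,X2,X3,X4,X5,X6,X7:
  M: [ 1  2 -2 -1 -1 -1  1]
  Θ: [-1  0  0 -1  1  1  1]
  T: [ 1  1 -1 -1 -1 -1 -1]
  I: [ 1  1 -1  1 -1 -1  1]
Echelon form has 3 nonzero rows (pivots: X1,X2,X4)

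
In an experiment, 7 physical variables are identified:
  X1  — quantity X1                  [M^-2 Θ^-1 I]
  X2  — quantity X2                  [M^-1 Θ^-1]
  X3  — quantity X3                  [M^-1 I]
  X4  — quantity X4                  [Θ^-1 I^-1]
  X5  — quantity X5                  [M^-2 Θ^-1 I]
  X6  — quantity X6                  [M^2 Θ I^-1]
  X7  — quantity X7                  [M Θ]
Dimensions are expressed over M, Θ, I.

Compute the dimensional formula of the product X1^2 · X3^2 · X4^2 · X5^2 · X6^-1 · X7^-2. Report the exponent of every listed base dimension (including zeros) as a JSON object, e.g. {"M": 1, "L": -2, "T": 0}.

Exponent matrix [M,Θ,I] × [X1,X2,X3,X4,X5,X6,X7]:
  M: [-2 -1 -1  0 -2  2  1]
  Θ: [-1 -1  0 -1 -1  1  1]
  I: [ 1  0  1 -1  1 -1  0]
  [M]: (2)·-2+(2)·-1+(2)·0+(2)·-2+(-1)·2+(-2)·1 = -14
  [Θ]: (2)·-1+(2)·0+(2)·-1+(2)·-1+(-1)·1+(-2)·1 = -9
  [I]: (2)·1+(2)·1+(2)·-1+(2)·1+(-1)·-1+(-2)·0 = 5
⇒ M^-14 Θ^-9 I^5

{"M": -14, "Θ": -9, "I": 5}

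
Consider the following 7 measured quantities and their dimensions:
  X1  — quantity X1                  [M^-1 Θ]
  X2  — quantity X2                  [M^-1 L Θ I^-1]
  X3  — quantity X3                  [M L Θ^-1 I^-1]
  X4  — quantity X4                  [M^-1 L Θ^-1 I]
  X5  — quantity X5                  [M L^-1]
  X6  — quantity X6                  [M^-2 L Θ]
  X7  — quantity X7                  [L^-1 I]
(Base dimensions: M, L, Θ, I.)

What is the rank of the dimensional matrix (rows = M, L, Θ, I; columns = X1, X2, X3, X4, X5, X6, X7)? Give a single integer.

3

Exponent matrix [M,L,Θ,I] × [X1,X2,X3,X4,X5,X6,X7]:
  M: [-1 -1  1 -1  1 -2  0]
  L: [ 0  1  1  1 -1  1 -1]
  Θ: [ 1  1 -1 -1  0  1  0]
  I: [ 0 -1 -1  1  0  0  1]
Row reduction gives pivot columns X1,X2,X4; rank = 3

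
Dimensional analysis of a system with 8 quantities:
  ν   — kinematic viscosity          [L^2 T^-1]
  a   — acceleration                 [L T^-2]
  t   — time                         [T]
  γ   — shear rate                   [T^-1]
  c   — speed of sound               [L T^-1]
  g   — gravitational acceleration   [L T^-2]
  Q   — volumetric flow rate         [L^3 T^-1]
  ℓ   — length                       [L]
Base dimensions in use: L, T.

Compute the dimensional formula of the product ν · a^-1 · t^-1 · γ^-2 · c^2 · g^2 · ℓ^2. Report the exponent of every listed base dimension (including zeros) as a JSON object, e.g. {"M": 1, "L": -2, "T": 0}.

Exponent matrix [L,T] × [ν,a,t,γ,c,g,Q,ℓ]:
  L: [ 2  1  0  0  1  1  3  1]
  T: [-1 -2  1 -1 -1 -2 -1  0]
  [L]: (1)·2+(-1)·1+(-1)·0+(-2)·0+(2)·1+(2)·1+(2)·1 = 7
  [T]: (1)·-1+(-1)·-2+(-1)·1+(-2)·-1+(2)·-1+(2)·-2+(2)·0 = -4
⇒ L^7 T^-4

{"L": 7, "T": -4}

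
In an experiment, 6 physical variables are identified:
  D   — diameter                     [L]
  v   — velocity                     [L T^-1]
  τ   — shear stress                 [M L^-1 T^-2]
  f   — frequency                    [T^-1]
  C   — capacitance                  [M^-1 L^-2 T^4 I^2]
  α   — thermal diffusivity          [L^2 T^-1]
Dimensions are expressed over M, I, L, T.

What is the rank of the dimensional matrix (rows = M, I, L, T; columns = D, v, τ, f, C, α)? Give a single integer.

4

Exponent matrix [M,I,L,T] × [D,v,τ,f,C,α]:
  M: [ 0  0  1  0 -1  0]
  I: [ 0  0  0  0  2  0]
  L: [ 1  1 -1  0 -2  2]
  T: [ 0 -1 -2 -1  4 -1]
Echelon form has 4 nonzero rows (pivots: D,v,τ,C)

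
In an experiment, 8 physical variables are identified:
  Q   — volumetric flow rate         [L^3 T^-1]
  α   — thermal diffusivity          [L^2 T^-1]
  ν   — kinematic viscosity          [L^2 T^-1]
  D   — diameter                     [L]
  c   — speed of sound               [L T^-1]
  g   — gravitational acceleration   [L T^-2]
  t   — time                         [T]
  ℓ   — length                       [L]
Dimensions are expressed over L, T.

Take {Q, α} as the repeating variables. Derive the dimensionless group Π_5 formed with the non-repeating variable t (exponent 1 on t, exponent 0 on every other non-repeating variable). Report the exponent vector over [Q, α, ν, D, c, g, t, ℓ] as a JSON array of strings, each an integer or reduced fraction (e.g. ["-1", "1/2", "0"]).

Exponent matrix [L,T] × [Q,α,ν,D,c,g,t,ℓ]:
  L: [ 3  2  2  1  1  1  0  1]
  T: [-1 -1 -1  0 -1 -2  1  0]
Echelon form has 2 nonzero rows (pivots: Q,α)
Pivot set = {Q,α}, free = {ν,D,c,g,t,ℓ}
RREF:
  r0: [   1    0    0    1   -1   -3    2    1]
  r1: [   0    1    1   -1    2    5   -3   -1]
Fix exponent of t at 1, ν at 0, D at 0, c at 0, g at 0, ℓ at 0; solve each RREF row for its pivot's exponent:
  r0: exp(Q) + (2)·1 = 0 ⇒ exp(Q) = -2
  r1: exp(α) + (-3)·1 = 0 ⇒ exp(α) = 3
Π_5 = Q^-2 · α^3 · t

["-2", "3", "0", "0", "0", "0", "1", "0"]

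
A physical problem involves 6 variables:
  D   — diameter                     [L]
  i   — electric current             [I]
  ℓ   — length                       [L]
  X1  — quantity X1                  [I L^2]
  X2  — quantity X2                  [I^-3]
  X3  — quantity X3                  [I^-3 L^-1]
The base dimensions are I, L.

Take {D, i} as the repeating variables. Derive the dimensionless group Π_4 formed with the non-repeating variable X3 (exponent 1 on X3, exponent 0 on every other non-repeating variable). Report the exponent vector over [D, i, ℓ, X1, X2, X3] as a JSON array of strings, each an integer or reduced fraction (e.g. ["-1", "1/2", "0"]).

["1", "3", "0", "0", "0", "1"]

Dimensional matrix (I×L by D×i×ℓ×X1×X2×X3):
  I: [ 0  1  0  1 -3 -3]
  L: [ 1  0  1  2  0 -1]
Row reduction gives pivot columns D,i; rank = 2
Pivot set = {D,i}, free = {ℓ,X1,X2,X3}
RREF:
  r0: [   1    0    1    2    0   -1]
  r1: [   0    1    0    1   -3   -3]
Fix exponent of X3 at 1, ℓ at 0, X1 at 0, X2 at 0; solve each RREF row for its pivot's exponent:
  r0: exp(D) + (-1)·1 = 0 ⇒ exp(D) = 1
  r1: exp(i) + (-3)·1 = 0 ⇒ exp(i) = 3
Π_4 = D · i^3 · X3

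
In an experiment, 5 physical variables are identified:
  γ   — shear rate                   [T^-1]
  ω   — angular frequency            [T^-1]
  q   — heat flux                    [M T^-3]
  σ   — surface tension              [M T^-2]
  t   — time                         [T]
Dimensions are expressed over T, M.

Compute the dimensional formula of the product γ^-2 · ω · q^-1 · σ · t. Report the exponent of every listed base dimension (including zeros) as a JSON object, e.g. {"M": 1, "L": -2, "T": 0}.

{"T": 3, "M": 0}

Exponent matrix [T,M] × [γ,ω,q,σ,t]:
  T: [-1 -1 -3 -2  1]
  M: [ 0  0  1  1  0]
  [T]: (-2)·-1+(1)·-1+(-1)·-3+(1)·-2+(1)·1 = 3
  [M]: (-2)·0+(1)·0+(-1)·1+(1)·1+(1)·0 = 0
⇒ T^3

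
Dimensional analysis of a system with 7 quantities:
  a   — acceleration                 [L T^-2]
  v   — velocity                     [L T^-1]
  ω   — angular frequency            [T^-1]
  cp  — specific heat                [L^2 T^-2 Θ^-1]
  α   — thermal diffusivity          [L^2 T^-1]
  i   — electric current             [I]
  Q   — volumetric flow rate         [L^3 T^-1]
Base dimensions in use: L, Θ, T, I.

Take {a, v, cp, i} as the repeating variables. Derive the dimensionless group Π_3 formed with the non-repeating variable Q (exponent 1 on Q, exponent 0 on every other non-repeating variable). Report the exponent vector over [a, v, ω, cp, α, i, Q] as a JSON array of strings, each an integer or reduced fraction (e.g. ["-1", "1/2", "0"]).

Exponent matrix [L,Θ,T,I] × [a,v,ω,cp,α,i,Q]:
  L: [ 1  1  0  2  2  0  3]
  Θ: [ 0  0  0 -1  0  0  0]
  T: [-2 -1 -1 -2 -1  0 -1]
  I: [ 0  0  0  0  0  1  0]
RREF → pivots at {a,v,cp,i} ⇒ r = 4
Repeat: a,v,cp,i; free: ω,α,Q
RREF:
  r0: [   1    0    1    0   -1    0   -2]
  r1: [   0    1   -1    0    3    0    5]
  r2: [   0    0    0    1    0    0    0]
  r3: [   0    0    0    0    0    1    0]
Fix exponent of Q at 1, ω at 0, α at 0; solve each RREF row for its pivot's exponent:
  r0: exp(a) + (-2)·1 = 0 ⇒ exp(a) = 2
  r1: exp(v) + (5)·1 = 0 ⇒ exp(v) = -5
  r2: exp(cp) + (0)·1 = 0 ⇒ exp(cp) = 0
  r3: exp(i) + (0)·1 = 0 ⇒ exp(i) = 0
Π_3 = a^2 · v^-5 · Q

["2", "-5", "0", "0", "0", "0", "1"]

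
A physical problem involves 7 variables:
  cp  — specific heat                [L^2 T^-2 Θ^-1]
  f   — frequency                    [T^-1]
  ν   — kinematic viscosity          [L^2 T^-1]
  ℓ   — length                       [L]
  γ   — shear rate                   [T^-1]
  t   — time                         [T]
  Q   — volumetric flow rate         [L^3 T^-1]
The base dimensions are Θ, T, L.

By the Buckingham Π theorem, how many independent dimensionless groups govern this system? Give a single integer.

Dimensional matrix (Θ×T×L by cp×f×ν×ℓ×γ×t×Q):
  Θ: [-1  0  0  0  0  0  0]
  T: [-2 -1 -1  0 -1  1 -1]
  L: [ 2  0  2  1  0  0  3]
Row reduction gives pivot columns cp,f,ν; rank = 3
7 vars − rank 3 = 4 Π groups

4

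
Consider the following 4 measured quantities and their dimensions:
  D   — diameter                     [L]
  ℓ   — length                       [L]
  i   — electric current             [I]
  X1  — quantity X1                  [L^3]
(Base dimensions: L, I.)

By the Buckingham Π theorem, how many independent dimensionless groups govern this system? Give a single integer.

2

Exponent matrix [L,I] × [D,ℓ,i,X1]:
  L: [ 1  1  0  3]
  I: [ 0  0  1  0]
Echelon form has 2 nonzero rows (pivots: D,i)
n=4, r=2 ⇒ 2 dimensionless groups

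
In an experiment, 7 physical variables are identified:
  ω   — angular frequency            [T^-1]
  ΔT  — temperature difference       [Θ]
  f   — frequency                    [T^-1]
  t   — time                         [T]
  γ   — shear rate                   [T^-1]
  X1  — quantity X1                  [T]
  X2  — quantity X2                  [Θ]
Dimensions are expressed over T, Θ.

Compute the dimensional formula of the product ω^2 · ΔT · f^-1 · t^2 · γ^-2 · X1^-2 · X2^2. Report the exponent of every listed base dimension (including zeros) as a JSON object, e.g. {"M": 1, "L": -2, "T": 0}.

{"T": 1, "Θ": 3}

Exponent matrix [T,Θ] × [ω,ΔT,f,t,γ,X1,X2]:
  T: [-1  0 -1  1 -1  1  0]
  Θ: [ 0  1  0  0  0  0  1]
  [T]: (2)·-1+(1)·0+(-1)·-1+(2)·1+(-2)·-1+(-2)·1+(2)·0 = 1
  [Θ]: (2)·0+(1)·1+(-1)·0+(2)·0+(-2)·0+(-2)·0+(2)·1 = 3
⇒ T Θ^3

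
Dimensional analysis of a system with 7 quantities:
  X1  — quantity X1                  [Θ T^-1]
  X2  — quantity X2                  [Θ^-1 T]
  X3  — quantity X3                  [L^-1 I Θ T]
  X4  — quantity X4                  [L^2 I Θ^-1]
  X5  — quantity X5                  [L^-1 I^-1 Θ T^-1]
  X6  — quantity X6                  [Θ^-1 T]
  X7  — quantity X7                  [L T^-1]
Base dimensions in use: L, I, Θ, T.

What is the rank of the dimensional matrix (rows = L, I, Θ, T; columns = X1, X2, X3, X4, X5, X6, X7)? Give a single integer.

3

Exponent matrix [L,I,Θ,T] × [X1,X2,X3,X4,X5,X6,X7]:
  L: [ 0  0 -1  2 -1  0  1]
  I: [ 0  0  1  1 -1  0  0]
  Θ: [ 1 -1  1 -1  1 -1  0]
  T: [-1  1  1  0 -1  1 -1]
RREF → pivots at {X1,X3,X4} ⇒ r = 3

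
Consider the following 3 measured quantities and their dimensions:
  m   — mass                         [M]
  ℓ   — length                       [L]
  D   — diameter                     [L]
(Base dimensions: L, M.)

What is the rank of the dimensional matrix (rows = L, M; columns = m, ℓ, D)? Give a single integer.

Write exponents as rows L,M / cols m,ℓ,D:
  L: [ 0  1  1]
  M: [ 1  0  0]
Echelon form has 2 nonzero rows (pivots: m,ℓ)

2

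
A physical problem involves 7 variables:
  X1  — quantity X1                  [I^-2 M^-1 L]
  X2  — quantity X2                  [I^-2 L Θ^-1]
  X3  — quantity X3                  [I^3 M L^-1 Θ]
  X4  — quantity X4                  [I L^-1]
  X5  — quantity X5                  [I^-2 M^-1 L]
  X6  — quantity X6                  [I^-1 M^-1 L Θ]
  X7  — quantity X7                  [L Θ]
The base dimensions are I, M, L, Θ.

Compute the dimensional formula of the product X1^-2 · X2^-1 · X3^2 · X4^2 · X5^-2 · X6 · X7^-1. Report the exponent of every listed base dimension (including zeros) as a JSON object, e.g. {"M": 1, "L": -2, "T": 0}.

{"I": 17, "M": 5, "L": -9, "Θ": 3}

Exponent matrix [I,M,L,Θ] × [X1,X2,X3,X4,X5,X6,X7]:
  I: [-2 -2  3  1 -2 -1  0]
  M: [-1  0  1  0 -1 -1  0]
  L: [ 1  1 -1 -1  1  1  1]
  Θ: [ 0 -1  1  0  0  1  1]
  [I]: (-2)·-2+(-1)·-2+(2)·3+(2)·1+(-2)·-2+(1)·-1+(-1)·0 = 17
  [M]: (-2)·-1+(-1)·0+(2)·1+(2)·0+(-2)·-1+(1)·-1+(-1)·0 = 5
  [L]: (-2)·1+(-1)·1+(2)·-1+(2)·-1+(-2)·1+(1)·1+(-1)·1 = -9
  [Θ]: (-2)·0+(-1)·-1+(2)·1+(2)·0+(-2)·0+(1)·1+(-1)·1 = 3
⇒ I^17 M^5 L^-9 Θ^3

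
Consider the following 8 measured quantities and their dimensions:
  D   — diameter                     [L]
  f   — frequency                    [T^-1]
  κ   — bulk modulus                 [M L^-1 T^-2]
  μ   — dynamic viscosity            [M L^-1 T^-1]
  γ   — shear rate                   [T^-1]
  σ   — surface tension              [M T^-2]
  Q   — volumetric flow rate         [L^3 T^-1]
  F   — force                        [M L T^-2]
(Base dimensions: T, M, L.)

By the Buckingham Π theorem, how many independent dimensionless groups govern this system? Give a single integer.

5

Exponent matrix [T,M,L] × [D,f,κ,μ,γ,σ,Q,F]:
  T: [ 0 -1 -2 -1 -1 -2 -1 -2]
  M: [ 0  0  1  1  0  1  0  1]
  L: [ 1  0 -1 -1  0  0  3  1]
Row reduction gives pivot columns D,f,κ; rank = 3
8 vars − rank 3 = 5 Π groups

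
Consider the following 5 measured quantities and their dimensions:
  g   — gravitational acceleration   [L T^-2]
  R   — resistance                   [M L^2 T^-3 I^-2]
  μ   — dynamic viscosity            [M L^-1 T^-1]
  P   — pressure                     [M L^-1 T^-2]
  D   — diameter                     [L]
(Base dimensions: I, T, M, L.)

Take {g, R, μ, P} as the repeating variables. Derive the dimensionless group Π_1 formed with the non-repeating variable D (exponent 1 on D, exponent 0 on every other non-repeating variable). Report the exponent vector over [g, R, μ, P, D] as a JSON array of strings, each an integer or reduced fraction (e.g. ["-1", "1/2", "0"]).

["-1", "0", "-2", "2", "1"]

Exponent matrix [I,T,M,L] × [g,R,μ,P,D]:
  I: [ 0 -2  0  0  0]
  T: [-2 -3 -1 -2  0]
  M: [ 0  1  1  1  0]
  L: [ 1  2 -1 -1  1]
RREF → pivots at {g,R,μ,P} ⇒ r = 4
Repeat: g,R,μ,P; free: D
RREF:
  r0: [   1    0    0    0    1]
  r1: [   0    1    0    0    0]
  r2: [   0    0    1    0    2]
  r3: [   0    0    0    1   -2]
Fix exponent of D at 1; solve each RREF row for its pivot's exponent:
  r0: exp(g) + (1)·1 = 0 ⇒ exp(g) = -1
  r1: exp(R) + (0)·1 = 0 ⇒ exp(R) = 0
  r2: exp(μ) + (2)·1 = 0 ⇒ exp(μ) = -2
  r3: exp(P) + (-2)·1 = 0 ⇒ exp(P) = 2
Π_1 = g^-1 · μ^-2 · P^2 · D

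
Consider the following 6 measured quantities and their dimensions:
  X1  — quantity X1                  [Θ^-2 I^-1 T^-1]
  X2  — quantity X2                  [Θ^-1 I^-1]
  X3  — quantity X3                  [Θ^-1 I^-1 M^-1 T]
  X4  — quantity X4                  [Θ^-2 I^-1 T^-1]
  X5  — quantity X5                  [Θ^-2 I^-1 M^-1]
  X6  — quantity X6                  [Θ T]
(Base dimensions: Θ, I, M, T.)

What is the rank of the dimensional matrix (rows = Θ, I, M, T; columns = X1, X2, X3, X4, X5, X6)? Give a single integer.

Dimensional matrix (Θ×I×M×T by X1×X2×X3×X4×X5×X6):
  Θ: [-2 -1 -1 -2 -2  1]
  I: [-1 -1 -1 -1 -1  0]
  M: [ 0  0 -1  0 -1  0]
  T: [-1  0  1 -1  0  1]
Row reduction gives pivot columns X1,X2,X3; rank = 3

3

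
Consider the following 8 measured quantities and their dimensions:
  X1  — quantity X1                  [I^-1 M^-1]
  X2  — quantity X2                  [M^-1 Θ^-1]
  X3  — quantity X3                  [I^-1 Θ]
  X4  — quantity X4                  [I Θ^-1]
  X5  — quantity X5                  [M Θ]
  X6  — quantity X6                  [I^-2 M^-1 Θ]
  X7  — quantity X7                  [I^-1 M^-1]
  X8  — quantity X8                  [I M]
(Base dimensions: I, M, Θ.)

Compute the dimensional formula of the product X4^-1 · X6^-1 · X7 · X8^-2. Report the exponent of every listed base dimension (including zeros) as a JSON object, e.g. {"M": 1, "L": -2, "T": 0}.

{"I": -2, "M": -2, "Θ": 0}

Exponent matrix [I,M,Θ] × [X1,X2,X3,X4,X5,X6,X7,X8]:
  I: [-1  0 -1  1  0 -2 -1  1]
  M: [-1 -1  0  0  1 -1 -1  1]
  Θ: [ 0 -1  1 -1  1  1  0  0]
  [I]: (-1)·1+(-1)·-2+(1)·-1+(-2)·1 = -2
  [M]: (-1)·0+(-1)·-1+(1)·-1+(-2)·1 = -2
  [Θ]: (-1)·-1+(-1)·1+(1)·0+(-2)·0 = 0
⇒ I^-2 M^-2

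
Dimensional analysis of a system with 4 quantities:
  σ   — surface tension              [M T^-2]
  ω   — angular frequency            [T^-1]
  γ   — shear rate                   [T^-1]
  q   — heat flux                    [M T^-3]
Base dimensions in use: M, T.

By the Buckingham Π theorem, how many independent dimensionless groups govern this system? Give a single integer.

Dimensional matrix (M×T by σ×ω×γ×q):
  M: [ 1  0  0  1]
  T: [-2 -1 -1 -3]
Echelon form has 2 nonzero rows (pivots: σ,ω)
Π count = n − r = 4 − 2 = 2

2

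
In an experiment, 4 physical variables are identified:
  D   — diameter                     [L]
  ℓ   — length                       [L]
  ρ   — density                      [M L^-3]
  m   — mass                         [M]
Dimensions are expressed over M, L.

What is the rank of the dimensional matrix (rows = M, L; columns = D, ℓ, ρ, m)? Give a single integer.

Write exponents as rows M,L / cols D,ℓ,ρ,m:
  M: [ 0  0  1  1]
  L: [ 1  1 -3  0]
Echelon form has 2 nonzero rows (pivots: D,ρ)

2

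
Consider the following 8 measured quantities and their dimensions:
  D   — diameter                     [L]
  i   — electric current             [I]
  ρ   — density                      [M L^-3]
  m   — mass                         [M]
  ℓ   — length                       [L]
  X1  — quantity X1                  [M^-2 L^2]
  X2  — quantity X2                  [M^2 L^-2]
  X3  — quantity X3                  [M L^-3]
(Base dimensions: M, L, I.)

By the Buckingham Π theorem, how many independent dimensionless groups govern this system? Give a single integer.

5

Write exponents as rows M,L,I / cols D,i,ρ,m,ℓ,X1,X2,X3:
  M: [ 0  0  1  1  0 -2  2  1]
  L: [ 1  0 -3  0  1  2 -2 -3]
  I: [ 0  1  0  0  0  0  0  0]
Echelon form has 3 nonzero rows (pivots: D,i,ρ)
Π count = n − r = 8 − 3 = 5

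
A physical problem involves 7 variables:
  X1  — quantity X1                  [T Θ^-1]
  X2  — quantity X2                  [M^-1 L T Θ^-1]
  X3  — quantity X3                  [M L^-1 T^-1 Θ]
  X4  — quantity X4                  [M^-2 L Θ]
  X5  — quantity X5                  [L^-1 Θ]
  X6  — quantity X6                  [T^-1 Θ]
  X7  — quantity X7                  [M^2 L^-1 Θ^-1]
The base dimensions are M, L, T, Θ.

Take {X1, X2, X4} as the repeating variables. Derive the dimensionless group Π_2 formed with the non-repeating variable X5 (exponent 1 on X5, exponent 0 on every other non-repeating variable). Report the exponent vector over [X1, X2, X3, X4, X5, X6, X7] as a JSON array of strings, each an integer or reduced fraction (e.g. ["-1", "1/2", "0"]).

Dimensional matrix (M×L×T×Θ by X1×X2×X3×X4×X5×X6×X7):
  M: [ 0 -1  1 -2  0  0  2]
  L: [ 0  1 -1  1 -1  0 -1]
  T: [ 1  1 -1  0  0 -1  0]
  Θ: [-1 -1  1  1  1  1 -1]
Row reduction gives pivot columns X1,X2,X4; rank = 3
Pivot set = {X1,X2,X4}, free = {X3,X5,X6,X7}
RREF:
  r0: [   1    0    0    0    2   -1    0]
  r1: [   0    1   -1    0   -2    0    0]
  r2: [   0    0    0    1    1    0   -1]
  r3: [   0    0    0    0    0    0    0]
Fix exponent of X5 at 1, X3 at 0, X6 at 0, X7 at 0; solve each RREF row for its pivot's exponent:
  r0: exp(X1) + (2)·1 = 0 ⇒ exp(X1) = -2
  r1: exp(X2) + (-2)·1 = 0 ⇒ exp(X2) = 2
  r2: exp(X4) + (1)·1 = 0 ⇒ exp(X4) = -1
Π_2 = X1^-2 · X2^2 · X4^-1 · X5

["-2", "2", "0", "-1", "1", "0", "0"]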